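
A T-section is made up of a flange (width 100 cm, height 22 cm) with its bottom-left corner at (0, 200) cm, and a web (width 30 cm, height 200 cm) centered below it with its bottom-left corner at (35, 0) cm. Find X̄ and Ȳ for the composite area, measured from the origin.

web: A = 30 × 200 = 6000.00, centroid at (50.00, 100.00).
flange: A = 100 × 22 = 2200.00, centroid at (50.00, 211.00).
ΣA = 8200.00 cm²
ΣAX̄ = (6000.00)(50.00) + (2200.00)(50.00) = 410000.00 cm³
ΣAȲ = (6000.00)(100.00) + (2200.00)(211.00) = 1064200.00 cm³
X̄ = 410000.00 / 8200.00 = 50.00 cm
Ȳ = 1064200.00 / 8200.00 = 129.78 cm

X̄ = 50.00 cm, Ȳ = 129.78 cm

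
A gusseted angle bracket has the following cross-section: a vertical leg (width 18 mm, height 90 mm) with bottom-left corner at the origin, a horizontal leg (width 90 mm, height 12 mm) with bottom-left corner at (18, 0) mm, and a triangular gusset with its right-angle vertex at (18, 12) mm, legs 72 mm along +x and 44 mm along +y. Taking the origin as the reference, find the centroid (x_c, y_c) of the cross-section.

vertical leg: A = 18 × 90 = 1620.00, centroid at (9.00, 45.00).
horizontal leg: A = 90 × 12 = 1080.00, centroid at (63.00, 6.00).
gusset: A = ½·72·44 = 1584.00, centroid at (42.00, 26.67).
ΣA = 4284.00 mm², ΣAx_c = 149148.00 mm³, ΣAy_c = 121620.00 mm³.
x_c = 149148.00/4284.00 = 34.82 mm; y_c = 121620.00/4284.00 = 28.39 mm.

x_c = 34.82 mm, y_c = 28.39 mm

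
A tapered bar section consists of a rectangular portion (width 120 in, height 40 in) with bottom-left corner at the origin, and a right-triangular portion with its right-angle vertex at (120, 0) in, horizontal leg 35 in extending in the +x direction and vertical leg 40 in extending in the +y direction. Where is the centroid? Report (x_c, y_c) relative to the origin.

x_c = 69.12 in, y_c = 19.15 in

rectangular portion: A = 120 × 40 = 4800.00, centroid at (60.00, 20.00).
triangular portion: A = ½·35·40 = 700.00, centroid at (131.67, 13.33).
ΣA = 5500.00 in²
ΣAx_c = (4800.00)(60.00) + (700.00)(131.67) = 380166.67 in³
ΣAy_c = (4800.00)(20.00) + (700.00)(13.33) = 105333.33 in³
x_c = 380166.67 / 5500.00 = 69.12 in
y_c = 105333.33 / 5500.00 = 19.15 in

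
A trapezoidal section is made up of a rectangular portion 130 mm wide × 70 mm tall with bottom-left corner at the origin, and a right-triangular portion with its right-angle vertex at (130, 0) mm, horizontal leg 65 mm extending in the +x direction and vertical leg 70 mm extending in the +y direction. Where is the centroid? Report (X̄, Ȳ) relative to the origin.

X̄ = 82.33 mm, Ȳ = 32.67 mm

Part | A | x̄ᵢ | ȳᵢ | A·x̄ᵢ | A·ȳᵢ
rectangular portion | 9100.00 | 65.00 | 35.00 | 591500.00 | 318500.00
triangular portion | 2275.00 | 151.67 | 23.33 | 345041.67 | 53083.33
Σ | 11375.00 |  |  | 936541.67 | 371583.33
X̄ = 936541.67 / 11375.00 = 82.33 mm
Ȳ = 371583.33 / 11375.00 = 32.67 mm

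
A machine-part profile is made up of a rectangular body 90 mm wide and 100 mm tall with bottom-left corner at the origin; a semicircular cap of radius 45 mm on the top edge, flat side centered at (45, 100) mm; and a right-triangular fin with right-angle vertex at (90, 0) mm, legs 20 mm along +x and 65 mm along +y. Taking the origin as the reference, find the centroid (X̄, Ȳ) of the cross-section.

X̄ = 47.62 mm, Ȳ = 65.69 mm

rectangular body: A = 90 × 100 = 9000.00, centroid at (45.00, 50.00).
semicircular top: A = ½π·45² = 3180.86, centroid at (45.00, 119.10).
triangular fin: A = ½·20·65 = 650.00, centroid at (96.67, 21.67).
ΣA = 12830.86 mm², ΣAX̄ = 610972.15 mm³, ΣAȲ = 842919.59 mm³.
X̄ = 610972.15/12830.86 = 47.62 mm; Ȳ = 842919.59/12830.86 = 65.69 mm.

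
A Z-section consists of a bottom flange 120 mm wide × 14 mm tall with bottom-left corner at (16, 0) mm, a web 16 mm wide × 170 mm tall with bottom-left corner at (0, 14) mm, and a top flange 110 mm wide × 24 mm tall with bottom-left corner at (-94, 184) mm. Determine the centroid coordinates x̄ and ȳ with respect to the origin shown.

x̄ = 6.60 mm, ȳ = 113.42 mm

bottom flange: A = 120 × 14 = 1680.00, centroid at (76.00, 7.00).
web: A = 16 × 170 = 2720.00, centroid at (8.00, 99.00).
top flange: A = 110 × 24 = 2640.00, centroid at (-39.00, 196.00).
ΣA = 7040.00 mm², ΣAx̄ = 46480.00 mm³, ΣAȳ = 798480.00 mm³.
x̄ = 46480.00/7040.00 = 6.60 mm; ȳ = 798480.00/7040.00 = 113.42 mm.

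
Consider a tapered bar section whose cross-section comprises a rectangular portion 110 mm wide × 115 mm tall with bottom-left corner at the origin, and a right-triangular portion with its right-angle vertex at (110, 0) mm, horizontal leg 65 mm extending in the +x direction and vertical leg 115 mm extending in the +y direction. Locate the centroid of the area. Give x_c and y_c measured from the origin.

Part | A | x̄ᵢ | ȳᵢ | A·x̄ᵢ | A·ȳᵢ
rectangular portion | 12650.00 | 55.00 | 57.50 | 695750.00 | 727375.00
triangular portion | 3737.50 | 131.67 | 38.33 | 492104.17 | 143270.83
Σ | 16387.50 |  |  | 1187854.17 | 870645.83
x_c = 1187854.17 / 16387.50 = 72.49 mm
y_c = 870645.83 / 16387.50 = 53.13 mm

x_c = 72.49 mm, y_c = 53.13 mm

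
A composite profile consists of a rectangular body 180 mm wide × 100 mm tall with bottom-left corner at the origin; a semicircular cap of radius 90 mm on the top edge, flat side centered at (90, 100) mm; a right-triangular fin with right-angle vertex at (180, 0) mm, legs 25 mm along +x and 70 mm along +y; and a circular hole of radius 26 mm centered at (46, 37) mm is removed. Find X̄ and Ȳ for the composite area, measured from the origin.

X̄ = 96.09 mm, Ȳ = 88.22 mm

rectangular body: A = 180 × 100 = 18000.00, centroid at (90.00, 50.00).
semicircular top: A = ½π·90² = 12723.45, centroid at (90.00, 138.20).
triangular fin: A = ½·25·70 = 875.00, centroid at (188.33, 23.33).
hole: A = −π·26² = -2123.72, centroid at (46.00, 37.00).
ΣA = 29474.73 mm², ΣAX̄ = 2832211.22 mm³, ΣAȲ = 2600184.18 mm³.
X̄ = 2832211.22/29474.73 = 96.09 mm; Ȳ = 2600184.18/29474.73 = 88.22 mm.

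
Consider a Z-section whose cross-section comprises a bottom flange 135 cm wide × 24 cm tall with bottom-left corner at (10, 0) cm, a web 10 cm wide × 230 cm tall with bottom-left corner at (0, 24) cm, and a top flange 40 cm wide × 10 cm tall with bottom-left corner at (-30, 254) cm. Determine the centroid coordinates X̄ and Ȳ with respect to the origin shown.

bottom flange: A = 135 × 24 = 3240.00, centroid at (77.50, 12.00).
web: A = 10 × 230 = 2300.00, centroid at (5.00, 139.00).
top flange: A = 40 × 10 = 400.00, centroid at (-10.00, 259.00).
ΣA = 5940.00 cm², ΣAX̄ = 258600.00 cm³, ΣAȲ = 462180.00 cm³.
X̄ = 258600.00/5940.00 = 43.54 cm; Ȳ = 462180.00/5940.00 = 77.81 cm.

X̄ = 43.54 cm, Ȳ = 77.81 cm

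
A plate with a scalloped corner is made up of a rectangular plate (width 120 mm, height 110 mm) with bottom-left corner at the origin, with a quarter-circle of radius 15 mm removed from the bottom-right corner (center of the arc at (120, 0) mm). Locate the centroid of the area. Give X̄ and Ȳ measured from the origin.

X̄ = 59.27 mm, Ȳ = 55.66 mm

plate: A = 120 × 110 = 13200.00, centroid at (60.00, 55.00).
removed quarter-circle: A = −¼π·15² = -176.71, centroid at (113.63, 6.37).
ΣA = 13023.29 mm², ΣAX̄ = 771919.25 mm³, ΣAȲ = 724875.00 mm³.
X̄ = 771919.25/13023.29 = 59.27 mm; Ȳ = 724875.00/13023.29 = 55.66 mm.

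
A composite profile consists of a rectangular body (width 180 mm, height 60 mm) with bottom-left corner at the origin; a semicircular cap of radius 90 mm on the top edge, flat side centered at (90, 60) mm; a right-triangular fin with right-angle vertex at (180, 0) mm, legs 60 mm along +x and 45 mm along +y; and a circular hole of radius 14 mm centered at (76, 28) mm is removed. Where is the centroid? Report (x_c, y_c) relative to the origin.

Part | A | x̄ᵢ | ȳᵢ | A·x̄ᵢ | A·ȳᵢ
rectangular body | 10800.00 | 90.00 | 30.00 | 972000.00 | 324000.00
semicircular top | 12723.45 | 90.00 | 98.20 | 1145110.52 | 1249407.01
triangular fin | 1350.00 | 200.00 | 15.00 | 270000.00 | 20250.00
hole | -615.75 | 76.00 | 28.00 | -46797.16 | -17241.06
Σ | 24257.70 |  |  | 2340313.36 | 1576415.95
x_c = 2340313.36 / 24257.70 = 96.48 mm
y_c = 1576415.95 / 24257.70 = 64.99 mm

x_c = 96.48 mm, y_c = 64.99 mm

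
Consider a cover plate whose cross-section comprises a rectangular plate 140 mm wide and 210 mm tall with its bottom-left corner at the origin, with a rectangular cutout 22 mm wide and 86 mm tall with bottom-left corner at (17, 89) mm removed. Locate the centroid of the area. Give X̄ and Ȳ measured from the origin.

X̄ = 72.89 mm, Ȳ = 103.14 mm

plate: A = 140 × 210 = 29400.00, centroid at (70.00, 105.00).
hole: A = −(22 × 86) = -1892.00, centroid at (28.00, 132.00).
ΣA = 27508.00 mm², ΣAX̄ = 2005024.00 mm³, ΣAȲ = 2837256.00 mm³.
X̄ = 2005024.00/27508.00 = 72.89 mm; Ȳ = 2837256.00/27508.00 = 103.14 mm.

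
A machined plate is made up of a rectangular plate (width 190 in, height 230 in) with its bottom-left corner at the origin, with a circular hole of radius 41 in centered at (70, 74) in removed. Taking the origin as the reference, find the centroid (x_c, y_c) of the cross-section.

x_c = 98.44 in, y_c = 120.64 in

plate: A = 190 × 230 = 43700.00, centroid at (95.00, 115.00).
hole: A = −π·41² = -5281.02, centroid at (70.00, 74.00).
ΣA = 38418.98 in², ΣAx_c = 3781828.79 in³, ΣAy_c = 4634704.72 in³.
x_c = 3781828.79/38418.98 = 98.44 in; y_c = 4634704.72/38418.98 = 120.64 in.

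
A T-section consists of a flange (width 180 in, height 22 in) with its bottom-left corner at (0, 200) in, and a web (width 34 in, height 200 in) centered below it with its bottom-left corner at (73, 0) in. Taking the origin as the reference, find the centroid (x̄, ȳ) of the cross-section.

x̄ = 90.00 in, ȳ = 140.85 in

web: A = 34 × 200 = 6800.00, centroid at (90.00, 100.00).
flange: A = 180 × 22 = 3960.00, centroid at (90.00, 211.00).
ΣA = 10760.00 in²
ΣAx̄ = (6800.00)(90.00) + (3960.00)(90.00) = 968400.00 in³
ΣAȳ = (6800.00)(100.00) + (3960.00)(211.00) = 1515560.00 in³
x̄ = 968400.00 / 10760.00 = 90.00 in
ȳ = 1515560.00 / 10760.00 = 140.85 in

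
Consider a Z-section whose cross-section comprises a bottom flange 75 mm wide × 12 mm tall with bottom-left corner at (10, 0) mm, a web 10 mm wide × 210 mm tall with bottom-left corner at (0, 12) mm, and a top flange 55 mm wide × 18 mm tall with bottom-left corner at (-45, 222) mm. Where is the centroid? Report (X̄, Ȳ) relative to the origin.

X̄ = 9.00 mm, Ȳ = 120.25 mm

bottom flange: A = 75 × 12 = 900.00, centroid at (47.50, 6.00).
web: A = 10 × 210 = 2100.00, centroid at (5.00, 117.00).
top flange: A = 55 × 18 = 990.00, centroid at (-17.50, 231.00).
ΣA = 3990.00 mm²
ΣAX̄ = (900.00)(47.50) + (2100.00)(5.00) + (990.00)(-17.50) = 35925.00 mm³
ΣAȲ = (900.00)(6.00) + (2100.00)(117.00) + (990.00)(231.00) = 479790.00 mm³
X̄ = 35925.00 / 3990.00 = 9.00 mm
Ȳ = 479790.00 / 3990.00 = 120.25 mm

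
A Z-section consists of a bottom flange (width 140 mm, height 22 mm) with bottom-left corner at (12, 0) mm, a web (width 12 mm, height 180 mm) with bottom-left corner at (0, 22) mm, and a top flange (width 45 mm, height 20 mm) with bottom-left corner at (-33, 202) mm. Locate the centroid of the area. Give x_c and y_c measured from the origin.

bottom flange: A = 140 × 22 = 3080.00, centroid at (82.00, 11.00).
web: A = 12 × 180 = 2160.00, centroid at (6.00, 112.00).
top flange: A = 45 × 20 = 900.00, centroid at (-10.50, 212.00).
ΣA = 6140.00 mm², ΣAx_c = 256070.00 mm³, ΣAy_c = 466600.00 mm³.
x_c = 256070.00/6140.00 = 41.71 mm; y_c = 466600.00/6140.00 = 75.99 mm.

x_c = 41.71 mm, y_c = 75.99 mm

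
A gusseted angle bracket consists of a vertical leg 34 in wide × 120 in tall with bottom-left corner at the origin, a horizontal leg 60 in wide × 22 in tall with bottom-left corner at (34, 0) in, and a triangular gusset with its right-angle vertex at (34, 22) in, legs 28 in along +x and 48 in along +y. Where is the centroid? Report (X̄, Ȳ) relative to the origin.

X̄ = 30.13 in, Ȳ = 46.91 in

Part | A | x̄ᵢ | ȳᵢ | A·x̄ᵢ | A·ȳᵢ
vertical leg | 4080.00 | 17.00 | 60.00 | 69360.00 | 244800.00
horizontal leg | 1320.00 | 64.00 | 11.00 | 84480.00 | 14520.00
gusset | 672.00 | 43.33 | 38.00 | 29120.00 | 25536.00
Σ | 6072.00 |  |  | 182960.00 | 284856.00
X̄ = 182960.00 / 6072.00 = 30.13 in
Ȳ = 284856.00 / 6072.00 = 46.91 in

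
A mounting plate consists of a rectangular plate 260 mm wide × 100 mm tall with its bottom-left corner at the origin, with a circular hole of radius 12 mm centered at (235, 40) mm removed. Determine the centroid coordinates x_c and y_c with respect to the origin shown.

x_c = 128.14 mm, y_c = 50.18 mm

plate: A = 260 × 100 = 26000.00, centroid at (130.00, 50.00).
hole: A = −π·12² = -452.39, centroid at (235.00, 40.00).
ΣA = 25547.61 mm², ΣAx_c = 3273688.50 mm³, ΣAy_c = 1281904.43 mm³.
x_c = 3273688.50/25547.61 = 128.14 mm; y_c = 1281904.43/25547.61 = 50.18 mm.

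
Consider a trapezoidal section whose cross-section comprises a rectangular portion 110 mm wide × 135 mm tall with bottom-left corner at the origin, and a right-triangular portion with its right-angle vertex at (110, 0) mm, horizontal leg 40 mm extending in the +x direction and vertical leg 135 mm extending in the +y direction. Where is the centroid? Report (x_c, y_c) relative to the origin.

x_c = 65.51 mm, y_c = 64.04 mm

rectangular portion: A = 110 × 135 = 14850.00, centroid at (55.00, 67.50).
triangular portion: A = ½·40·135 = 2700.00, centroid at (123.33, 45.00).
ΣA = 17550.00 mm²
ΣAx_c = (14850.00)(55.00) + (2700.00)(123.33) = 1149750.00 mm³
ΣAy_c = (14850.00)(67.50) + (2700.00)(45.00) = 1123875.00 mm³
x_c = 1149750.00 / 17550.00 = 65.51 mm
y_c = 1123875.00 / 17550.00 = 64.04 mm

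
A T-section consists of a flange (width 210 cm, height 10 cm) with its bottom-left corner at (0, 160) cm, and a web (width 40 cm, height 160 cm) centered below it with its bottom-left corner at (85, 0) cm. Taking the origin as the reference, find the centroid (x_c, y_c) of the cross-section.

web: A = 40 × 160 = 6400.00, centroid at (105.00, 80.00).
flange: A = 210 × 10 = 2100.00, centroid at (105.00, 165.00).
ΣA = 8500.00 cm²
ΣAx_c = (6400.00)(105.00) + (2100.00)(105.00) = 892500.00 cm³
ΣAy_c = (6400.00)(80.00) + (2100.00)(165.00) = 858500.00 cm³
x_c = 892500.00 / 8500.00 = 105.00 cm
y_c = 858500.00 / 8500.00 = 101.00 cm

x_c = 105.00 cm, y_c = 101.00 cm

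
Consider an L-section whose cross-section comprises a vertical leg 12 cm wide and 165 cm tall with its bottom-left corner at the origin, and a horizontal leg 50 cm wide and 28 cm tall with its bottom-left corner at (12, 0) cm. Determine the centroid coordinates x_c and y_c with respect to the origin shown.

x_c = 18.84 cm, y_c = 54.13 cm

vertical leg: A = 12 × 165 = 1980.00, centroid at (6.00, 82.50).
horizontal leg: A = 50 × 28 = 1400.00, centroid at (37.00, 14.00).
ΣA = 3380.00 cm²
ΣAx_c = (1980.00)(6.00) + (1400.00)(37.00) = 63680.00 cm³
ΣAy_c = (1980.00)(82.50) + (1400.00)(14.00) = 182950.00 cm³
x_c = 63680.00 / 3380.00 = 18.84 cm
y_c = 182950.00 / 3380.00 = 54.13 cm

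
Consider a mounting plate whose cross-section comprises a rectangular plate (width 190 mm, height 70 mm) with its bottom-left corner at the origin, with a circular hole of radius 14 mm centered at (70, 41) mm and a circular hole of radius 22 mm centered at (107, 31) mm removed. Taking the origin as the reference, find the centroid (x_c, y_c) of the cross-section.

x_c = 94.74 mm, y_c = 35.21 mm

plate: A = 190 × 70 = 13300.00, centroid at (95.00, 35.00).
hole 1: A = −π·14² = -615.75, centroid at (70.00, 41.00).
hole 2: A = −π·22² = -1520.53, centroid at (107.00, 31.00).
ΣA = 11163.72 mm², ΣAx_c = 1057700.55 mm³, ΣAy_c = 393117.71 mm³.
x_c = 1057700.55/11163.72 = 94.74 mm; y_c = 393117.71/11163.72 = 35.21 mm.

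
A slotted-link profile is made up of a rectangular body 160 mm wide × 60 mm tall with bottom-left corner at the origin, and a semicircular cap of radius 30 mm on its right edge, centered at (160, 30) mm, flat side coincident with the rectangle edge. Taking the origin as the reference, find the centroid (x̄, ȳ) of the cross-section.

x̄ = 91.90 mm, ȳ = 30.00 mm

rectangular body: A = 160 × 60 = 9600.00, centroid at (80.00, 30.00).
semicircular end: A = ½π·30² = 1413.72, centroid at (172.73, 30.00).
ΣA = 11013.72 mm²
ΣAx̄ = (9600.00)(80.00) + (1413.72)(172.73) = 1012194.67 mm³
ΣAȳ = (9600.00)(30.00) + (1413.72)(30.00) = 330411.50 mm³
x̄ = 1012194.67 / 11013.72 = 91.90 mm
ȳ = 330411.50 / 11013.72 = 30.00 mm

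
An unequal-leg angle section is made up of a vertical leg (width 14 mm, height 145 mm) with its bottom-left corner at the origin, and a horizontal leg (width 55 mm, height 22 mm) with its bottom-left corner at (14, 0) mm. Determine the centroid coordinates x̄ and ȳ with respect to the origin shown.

Part | A | x̄ᵢ | ȳᵢ | A·x̄ᵢ | A·ȳᵢ
vertical leg | 2030.00 | 7.00 | 72.50 | 14210.00 | 147175.00
horizontal leg | 1210.00 | 41.50 | 11.00 | 50215.00 | 13310.00
Σ | 3240.00 |  |  | 64425.00 | 160485.00
x̄ = 64425.00 / 3240.00 = 19.88 mm
ȳ = 160485.00 / 3240.00 = 49.53 mm

x̄ = 19.88 mm, ȳ = 49.53 mm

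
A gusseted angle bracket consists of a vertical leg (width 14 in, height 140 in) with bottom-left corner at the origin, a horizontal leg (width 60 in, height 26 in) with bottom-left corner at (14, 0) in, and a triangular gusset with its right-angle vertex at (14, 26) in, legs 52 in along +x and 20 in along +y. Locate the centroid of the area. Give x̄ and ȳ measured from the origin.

x̄ = 24.42 in, ȳ = 43.18 in

vertical leg: A = 14 × 140 = 1960.00, centroid at (7.00, 70.00).
horizontal leg: A = 60 × 26 = 1560.00, centroid at (44.00, 13.00).
gusset: A = ½·52·20 = 520.00, centroid at (31.33, 32.67).
ΣA = 4040.00 in², ΣAx̄ = 98653.33 in³, ΣAȳ = 174466.67 in³.
x̄ = 98653.33/4040.00 = 24.42 in; ȳ = 174466.67/4040.00 = 43.18 in.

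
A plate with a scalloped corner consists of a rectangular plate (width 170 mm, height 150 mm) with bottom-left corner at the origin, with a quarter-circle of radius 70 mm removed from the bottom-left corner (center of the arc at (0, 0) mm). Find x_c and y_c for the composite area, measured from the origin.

x_c = 94.83 mm, y_c = 83.05 mm

plate: A = 170 × 150 = 25500.00, centroid at (85.00, 75.00).
removed quarter-circle: A = −¼π·70² = -3848.45, centroid at (29.71, 29.71).
ΣA = 21651.55 mm², ΣAx_c = 2053166.67 mm³, ΣAy_c = 1798166.67 mm³.
x_c = 2053166.67/21651.55 = 94.83 mm; y_c = 1798166.67/21651.55 = 83.05 mm.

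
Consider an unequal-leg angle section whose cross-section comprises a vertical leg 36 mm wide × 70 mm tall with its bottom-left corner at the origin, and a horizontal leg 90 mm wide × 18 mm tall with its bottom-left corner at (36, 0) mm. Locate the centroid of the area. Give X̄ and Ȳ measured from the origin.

vertical leg: A = 36 × 70 = 2520.00, centroid at (18.00, 35.00).
horizontal leg: A = 90 × 18 = 1620.00, centroid at (81.00, 9.00).
ΣA = 4140.00 mm²
ΣAX̄ = (2520.00)(18.00) + (1620.00)(81.00) = 176580.00 mm³
ΣAȲ = (2520.00)(35.00) + (1620.00)(9.00) = 102780.00 mm³
X̄ = 176580.00 / 4140.00 = 42.65 mm
Ȳ = 102780.00 / 4140.00 = 24.83 mm

X̄ = 42.65 mm, Ȳ = 24.83 mm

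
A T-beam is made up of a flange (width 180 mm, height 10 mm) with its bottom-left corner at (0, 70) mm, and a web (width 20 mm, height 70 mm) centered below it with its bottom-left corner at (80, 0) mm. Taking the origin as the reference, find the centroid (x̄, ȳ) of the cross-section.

x̄ = 90.00 mm, ȳ = 57.50 mm

web: A = 20 × 70 = 1400.00, centroid at (90.00, 35.00).
flange: A = 180 × 10 = 1800.00, centroid at (90.00, 75.00).
ΣA = 3200.00 mm², ΣAx̄ = 288000.00 mm³, ΣAȳ = 184000.00 mm³.
x̄ = 288000.00/3200.00 = 90.00 mm; ȳ = 184000.00/3200.00 = 57.50 mm.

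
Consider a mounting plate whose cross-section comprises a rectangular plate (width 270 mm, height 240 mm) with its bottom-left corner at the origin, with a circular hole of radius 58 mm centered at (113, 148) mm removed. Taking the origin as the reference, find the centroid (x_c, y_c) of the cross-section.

x_c = 139.29 mm, y_c = 114.54 mm

plate: A = 270 × 240 = 64800.00, centroid at (135.00, 120.00).
hole: A = −π·58² = -10568.32, centroid at (113.00, 148.00).
ΣA = 54231.68 mm²
ΣAx_c = (64800.00)(135.00) + (-10568.32)(113.00) = 7553780.10 mm³
ΣAy_c = (64800.00)(120.00) + (-10568.32)(148.00) = 6211888.98 mm³
x_c = 7553780.10 / 54231.68 = 139.29 mm
y_c = 6211888.98 / 54231.68 = 114.54 mm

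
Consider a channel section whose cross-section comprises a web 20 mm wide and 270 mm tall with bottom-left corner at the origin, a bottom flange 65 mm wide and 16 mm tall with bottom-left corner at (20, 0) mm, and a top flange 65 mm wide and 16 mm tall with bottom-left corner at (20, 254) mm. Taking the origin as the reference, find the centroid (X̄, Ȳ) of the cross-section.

web: A = 20 × 270 = 5400.00, centroid at (10.00, 135.00).
bottom flange: A = 65 × 16 = 1040.00, centroid at (52.50, 8.00).
top flange: A = 65 × 16 = 1040.00, centroid at (52.50, 262.00).
ΣA = 7480.00 mm²
ΣAX̄ = (5400.00)(10.00) + (1040.00)(52.50) + (1040.00)(52.50) = 163200.00 mm³
ΣAȲ = (5400.00)(135.00) + (1040.00)(8.00) + (1040.00)(262.00) = 1009800.00 mm³
X̄ = 163200.00 / 7480.00 = 21.82 mm
Ȳ = 1009800.00 / 7480.00 = 135.00 mm

X̄ = 21.82 mm, Ȳ = 135.00 mm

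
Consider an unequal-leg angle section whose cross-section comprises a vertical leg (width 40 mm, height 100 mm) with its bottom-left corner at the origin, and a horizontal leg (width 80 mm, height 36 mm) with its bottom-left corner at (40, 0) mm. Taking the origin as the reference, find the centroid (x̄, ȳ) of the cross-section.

Part | A | x̄ᵢ | ȳᵢ | A·x̄ᵢ | A·ȳᵢ
vertical leg | 4000.00 | 20.00 | 50.00 | 80000.00 | 200000.00
horizontal leg | 2880.00 | 80.00 | 18.00 | 230400.00 | 51840.00
Σ | 6880.00 |  |  | 310400.00 | 251840.00
x̄ = 310400.00 / 6880.00 = 45.12 mm
ȳ = 251840.00 / 6880.00 = 36.60 mm

x̄ = 45.12 mm, ȳ = 36.60 mm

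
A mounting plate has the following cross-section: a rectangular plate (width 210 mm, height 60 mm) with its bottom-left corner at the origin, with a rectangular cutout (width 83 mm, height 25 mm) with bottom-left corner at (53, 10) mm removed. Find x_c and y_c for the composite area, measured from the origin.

plate: A = 210 × 60 = 12600.00, centroid at (105.00, 30.00).
hole: A = −(83 × 25) = -2075.00, centroid at (94.50, 22.50).
ΣA = 10525.00 mm², ΣAx_c = 1126912.50 mm³, ΣAy_c = 331312.50 mm³.
x_c = 1126912.50/10525.00 = 107.07 mm; y_c = 331312.50/10525.00 = 31.48 mm.

x_c = 107.07 mm, y_c = 31.48 mm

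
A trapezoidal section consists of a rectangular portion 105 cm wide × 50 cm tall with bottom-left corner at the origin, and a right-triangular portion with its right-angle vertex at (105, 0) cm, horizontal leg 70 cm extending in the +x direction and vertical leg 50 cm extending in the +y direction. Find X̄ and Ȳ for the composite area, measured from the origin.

X̄ = 71.46 cm, Ȳ = 22.92 cm

rectangular portion: A = 105 × 50 = 5250.00, centroid at (52.50, 25.00).
triangular portion: A = ½·70·50 = 1750.00, centroid at (128.33, 16.67).
ΣA = 7000.00 cm²
ΣAX̄ = (5250.00)(52.50) + (1750.00)(128.33) = 500208.33 cm³
ΣAȲ = (5250.00)(25.00) + (1750.00)(16.67) = 160416.67 cm³
X̄ = 500208.33 / 7000.00 = 71.46 cm
Ȳ = 160416.67 / 7000.00 = 22.92 cm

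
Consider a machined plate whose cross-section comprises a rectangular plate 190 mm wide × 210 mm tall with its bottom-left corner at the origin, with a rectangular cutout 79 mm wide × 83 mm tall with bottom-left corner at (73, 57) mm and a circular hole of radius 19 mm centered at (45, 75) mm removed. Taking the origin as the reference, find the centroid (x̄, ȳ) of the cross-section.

x̄ = 93.20 mm, ȳ = 107.38 mm

plate: A = 190 × 210 = 39900.00, centroid at (95.00, 105.00).
hole 1: A = −(79 × 83) = -6557.00, centroid at (112.50, 98.50).
hole 2: A = −π·19² = -1134.11, centroid at (45.00, 75.00).
ΣA = 32208.89 mm², ΣAx̄ = 3001802.33 mm³, ΣAȳ = 3458576.88 mm³.
x̄ = 3001802.33/32208.89 = 93.20 mm; ȳ = 3458576.88/32208.89 = 107.38 mm.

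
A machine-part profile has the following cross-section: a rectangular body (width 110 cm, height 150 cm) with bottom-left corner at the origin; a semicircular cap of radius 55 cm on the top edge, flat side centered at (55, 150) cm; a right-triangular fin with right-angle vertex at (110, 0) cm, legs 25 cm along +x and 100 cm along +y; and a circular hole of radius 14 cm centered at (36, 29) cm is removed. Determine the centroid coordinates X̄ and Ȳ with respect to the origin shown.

X̄ = 59.15 cm, Ȳ = 95.27 cm

rectangular body: A = 110 × 150 = 16500.00, centroid at (55.00, 75.00).
semicircular top: A = ½π·55² = 4751.66, centroid at (55.00, 173.34).
triangular fin: A = ½·25·100 = 1250.00, centroid at (118.33, 33.33).
hole: A = −π·14² = -615.75, centroid at (36.00, 29.00).
ΣA = 21885.91 cm²
ΣAX̄ = (16500.00)(55.00) + (4751.66)(55.00) + (1250.00)(118.33) + (-615.75)(36.00) = 1294590.83 cm³
ΣAȲ = (16500.00)(75.00) + (4751.66)(173.34) + (1250.00)(33.33) + (-615.75)(29.00) = 2084975.35 cm³
X̄ = 1294590.83 / 21885.91 = 59.15 cm
Ȳ = 2084975.35 / 21885.91 = 95.27 cm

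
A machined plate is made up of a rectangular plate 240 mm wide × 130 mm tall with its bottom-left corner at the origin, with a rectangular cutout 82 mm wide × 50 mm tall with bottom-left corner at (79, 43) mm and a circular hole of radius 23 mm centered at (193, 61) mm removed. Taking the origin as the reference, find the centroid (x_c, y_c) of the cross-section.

x_c = 115.23 mm, y_c = 64.78 mm

Part | A | x̄ᵢ | ȳᵢ | A·x̄ᵢ | A·ȳᵢ
plate | 31200.00 | 120.00 | 65.00 | 3744000.00 | 2028000.00
hole 1 | -4100.00 | 120.00 | 68.00 | -492000.00 | -278800.00
hole 2 | -1661.90 | 193.00 | 61.00 | -320747.19 | -101376.05
Σ | 25438.10 |  |  | 2931252.81 | 1647823.95
x_c = 2931252.81 / 25438.10 = 115.23 mm
y_c = 1647823.95 / 25438.10 = 64.78 mm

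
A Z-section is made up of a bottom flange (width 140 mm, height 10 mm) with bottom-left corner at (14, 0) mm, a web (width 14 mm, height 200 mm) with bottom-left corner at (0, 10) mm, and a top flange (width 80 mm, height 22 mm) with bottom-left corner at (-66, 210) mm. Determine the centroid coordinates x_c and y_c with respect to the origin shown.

Part | A | x̄ᵢ | ȳᵢ | A·x̄ᵢ | A·ȳᵢ
bottom flange | 1400.00 | 84.00 | 5.00 | 117600.00 | 7000.00
web | 2800.00 | 7.00 | 110.00 | 19600.00 | 308000.00
top flange | 1760.00 | -26.00 | 221.00 | -45760.00 | 388960.00
Σ | 5960.00 |  |  | 91440.00 | 703960.00
x_c = 91440.00 / 5960.00 = 15.34 mm
y_c = 703960.00 / 5960.00 = 118.11 mm

x_c = 15.34 mm, y_c = 118.11 mm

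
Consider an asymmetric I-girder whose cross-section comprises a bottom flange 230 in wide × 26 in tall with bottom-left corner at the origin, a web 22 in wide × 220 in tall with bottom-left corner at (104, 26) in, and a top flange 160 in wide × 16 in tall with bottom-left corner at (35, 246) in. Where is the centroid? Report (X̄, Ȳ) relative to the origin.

X̄ = 115.00 in, Ȳ = 103.60 in

Part | A | x̄ᵢ | ȳᵢ | A·x̄ᵢ | A·ȳᵢ
bottom flange | 5980.00 | 115.00 | 13.00 | 687700.00 | 77740.00
web | 4840.00 | 115.00 | 136.00 | 556600.00 | 658240.00
top flange | 2560.00 | 115.00 | 254.00 | 294400.00 | 650240.00
Σ | 13380.00 |  |  | 1538700.00 | 1386220.00
X̄ = 1538700.00 / 13380.00 = 115.00 in
Ȳ = 1386220.00 / 13380.00 = 103.60 in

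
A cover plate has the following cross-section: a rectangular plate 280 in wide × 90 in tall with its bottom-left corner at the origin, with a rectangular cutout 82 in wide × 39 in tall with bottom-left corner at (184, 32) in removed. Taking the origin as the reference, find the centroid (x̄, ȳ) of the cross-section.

plate: A = 280 × 90 = 25200.00, centroid at (140.00, 45.00).
hole: A = −(82 × 39) = -3198.00, centroid at (225.00, 51.50).
ΣA = 22002.00 in²
ΣAx̄ = (25200.00)(140.00) + (-3198.00)(225.00) = 2808450.00 in³
ΣAȳ = (25200.00)(45.00) + (-3198.00)(51.50) = 969303.00 in³
x̄ = 2808450.00 / 22002.00 = 127.65 in
ȳ = 969303.00 / 22002.00 = 44.06 in

x̄ = 127.65 in, ȳ = 44.06 in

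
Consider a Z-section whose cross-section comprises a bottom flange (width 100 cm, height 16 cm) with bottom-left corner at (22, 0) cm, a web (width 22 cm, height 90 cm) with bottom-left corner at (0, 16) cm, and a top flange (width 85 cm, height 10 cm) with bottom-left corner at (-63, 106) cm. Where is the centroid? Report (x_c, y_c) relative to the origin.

x_c = 26.99 cm, y_c = 51.45 cm

Part | A | x̄ᵢ | ȳᵢ | A·x̄ᵢ | A·ȳᵢ
bottom flange | 1600.00 | 72.00 | 8.00 | 115200.00 | 12800.00
web | 1980.00 | 11.00 | 61.00 | 21780.00 | 120780.00
top flange | 850.00 | -20.50 | 111.00 | -17425.00 | 94350.00
Σ | 4430.00 |  |  | 119555.00 | 227930.00
x_c = 119555.00 / 4430.00 = 26.99 cm
y_c = 227930.00 / 4430.00 = 51.45 cm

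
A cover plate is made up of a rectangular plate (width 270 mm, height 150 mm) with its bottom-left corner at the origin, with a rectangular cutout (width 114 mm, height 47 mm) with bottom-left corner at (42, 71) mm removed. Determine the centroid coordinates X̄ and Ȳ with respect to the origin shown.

plate: A = 270 × 150 = 40500.00, centroid at (135.00, 75.00).
hole: A = −(114 × 47) = -5358.00, centroid at (99.00, 94.50).
ΣA = 35142.00 mm²
ΣAX̄ = (40500.00)(135.00) + (-5358.00)(99.00) = 4937058.00 mm³
ΣAȲ = (40500.00)(75.00) + (-5358.00)(94.50) = 2531169.00 mm³
X̄ = 4937058.00 / 35142.00 = 140.49 mm
Ȳ = 2531169.00 / 35142.00 = 72.03 mm

X̄ = 140.49 mm, Ȳ = 72.03 mm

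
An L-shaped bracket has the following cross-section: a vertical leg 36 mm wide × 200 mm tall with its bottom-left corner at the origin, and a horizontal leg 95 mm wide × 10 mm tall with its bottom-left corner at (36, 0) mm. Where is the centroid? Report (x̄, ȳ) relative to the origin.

x̄ = 25.63 mm, ȳ = 88.93 mm

vertical leg: A = 36 × 200 = 7200.00, centroid at (18.00, 100.00).
horizontal leg: A = 95 × 10 = 950.00, centroid at (83.50, 5.00).
ΣA = 8150.00 mm²
ΣAx̄ = (7200.00)(18.00) + (950.00)(83.50) = 208925.00 mm³
ΣAȳ = (7200.00)(100.00) + (950.00)(5.00) = 724750.00 mm³
x̄ = 208925.00 / 8150.00 = 25.63 mm
ȳ = 724750.00 / 8150.00 = 88.93 mm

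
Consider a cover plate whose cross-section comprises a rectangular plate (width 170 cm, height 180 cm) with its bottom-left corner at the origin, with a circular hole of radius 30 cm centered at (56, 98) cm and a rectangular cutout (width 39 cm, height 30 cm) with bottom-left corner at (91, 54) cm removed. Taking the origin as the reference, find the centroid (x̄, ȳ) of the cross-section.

plate: A = 170 × 180 = 30600.00, centroid at (85.00, 90.00).
hole 1: A = −π·30² = -2827.43, centroid at (56.00, 98.00).
hole 2: A = −(39 × 30) = -1170.00, centroid at (110.50, 69.00).
ΣA = 26602.57 cm²
ΣAx̄ = (30600.00)(85.00) + (-2827.43)(56.00) + (-1170.00)(110.50) = 2313378.73 cm³
ΣAȳ = (30600.00)(90.00) + (-2827.43)(98.00) + (-1170.00)(69.00) = 2396181.53 cm³
x̄ = 2313378.73 / 26602.57 = 86.96 cm
ȳ = 2396181.53 / 26602.57 = 90.07 cm

x̄ = 86.96 cm, ȳ = 90.07 cm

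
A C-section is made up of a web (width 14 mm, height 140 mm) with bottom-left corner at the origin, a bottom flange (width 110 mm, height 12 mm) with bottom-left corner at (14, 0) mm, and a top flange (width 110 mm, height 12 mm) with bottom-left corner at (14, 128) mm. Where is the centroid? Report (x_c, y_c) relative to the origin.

x_c = 42.58 mm, y_c = 70.00 mm

web: A = 14 × 140 = 1960.00, centroid at (7.00, 70.00).
bottom flange: A = 110 × 12 = 1320.00, centroid at (69.00, 6.00).
top flange: A = 110 × 12 = 1320.00, centroid at (69.00, 134.00).
ΣA = 4600.00 mm²
ΣAx_c = (1960.00)(7.00) + (1320.00)(69.00) + (1320.00)(69.00) = 195880.00 mm³
ΣAy_c = (1960.00)(70.00) + (1320.00)(6.00) + (1320.00)(134.00) = 322000.00 mm³
x_c = 195880.00 / 4600.00 = 42.58 mm
y_c = 322000.00 / 4600.00 = 70.00 mm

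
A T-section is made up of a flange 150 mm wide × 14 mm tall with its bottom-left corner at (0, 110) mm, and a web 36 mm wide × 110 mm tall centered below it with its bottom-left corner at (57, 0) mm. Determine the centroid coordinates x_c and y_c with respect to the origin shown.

x_c = 75.00 mm, y_c = 76.49 mm

web: A = 36 × 110 = 3960.00, centroid at (75.00, 55.00).
flange: A = 150 × 14 = 2100.00, centroid at (75.00, 117.00).
ΣA = 6060.00 mm²
ΣAx_c = (3960.00)(75.00) + (2100.00)(75.00) = 454500.00 mm³
ΣAy_c = (3960.00)(55.00) + (2100.00)(117.00) = 463500.00 mm³
x_c = 454500.00 / 6060.00 = 75.00 mm
y_c = 463500.00 / 6060.00 = 76.49 mm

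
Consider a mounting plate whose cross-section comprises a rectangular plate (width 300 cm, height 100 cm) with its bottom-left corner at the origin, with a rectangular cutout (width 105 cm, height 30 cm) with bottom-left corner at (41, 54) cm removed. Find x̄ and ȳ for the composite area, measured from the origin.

x̄ = 156.63 cm, ȳ = 47.77 cm

plate: A = 300 × 100 = 30000.00, centroid at (150.00, 50.00).
hole: A = −(105 × 30) = -3150.00, centroid at (93.50, 69.00).
ΣA = 26850.00 cm²
ΣAx̄ = (30000.00)(150.00) + (-3150.00)(93.50) = 4205475.00 cm³
ΣAȳ = (30000.00)(50.00) + (-3150.00)(69.00) = 1282650.00 cm³
x̄ = 4205475.00 / 26850.00 = 156.63 cm
ȳ = 1282650.00 / 26850.00 = 47.77 cm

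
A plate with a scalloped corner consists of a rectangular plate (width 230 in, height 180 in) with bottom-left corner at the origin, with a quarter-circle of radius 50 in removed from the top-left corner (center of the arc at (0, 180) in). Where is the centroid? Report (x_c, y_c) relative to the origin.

plate: A = 230 × 180 = 41400.00, centroid at (115.00, 90.00).
removed quarter-circle: A = −¼π·50² = -1963.50, centroid at (21.22, 158.78).
ΣA = 39436.50 in², ΣAx_c = 4719333.33 in³, ΣAy_c = 3414237.49 in³.
x_c = 4719333.33/39436.50 = 119.67 in; y_c = 3414237.49/39436.50 = 86.58 in.

x_c = 119.67 in, y_c = 86.58 in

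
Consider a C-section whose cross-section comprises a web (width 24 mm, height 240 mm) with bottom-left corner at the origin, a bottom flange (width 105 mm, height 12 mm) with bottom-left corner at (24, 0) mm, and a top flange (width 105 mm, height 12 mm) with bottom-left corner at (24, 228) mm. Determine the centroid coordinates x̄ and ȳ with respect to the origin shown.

x̄ = 31.63 mm, ȳ = 120.00 mm

Part | A | x̄ᵢ | ȳᵢ | A·x̄ᵢ | A·ȳᵢ
web | 5760.00 | 12.00 | 120.00 | 69120.00 | 691200.00
bottom flange | 1260.00 | 76.50 | 6.00 | 96390.00 | 7560.00
top flange | 1260.00 | 76.50 | 234.00 | 96390.00 | 294840.00
Σ | 8280.00 |  |  | 261900.00 | 993600.00
x̄ = 261900.00 / 8280.00 = 31.63 mm
ȳ = 993600.00 / 8280.00 = 120.00 mm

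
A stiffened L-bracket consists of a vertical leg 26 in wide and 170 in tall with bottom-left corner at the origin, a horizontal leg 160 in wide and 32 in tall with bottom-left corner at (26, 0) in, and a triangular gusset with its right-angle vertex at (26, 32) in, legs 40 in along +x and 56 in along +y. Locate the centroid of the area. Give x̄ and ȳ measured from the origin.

Part | A | x̄ᵢ | ȳᵢ | A·x̄ᵢ | A·ȳᵢ
vertical leg | 4420.00 | 13.00 | 85.00 | 57460.00 | 375700.00
horizontal leg | 5120.00 | 106.00 | 16.00 | 542720.00 | 81920.00
gusset | 1120.00 | 39.33 | 50.67 | 44053.33 | 56746.67
Σ | 10660.00 |  |  | 644233.33 | 514366.67
x̄ = 644233.33 / 10660.00 = 60.43 in
ȳ = 514366.67 / 10660.00 = 48.25 in

x̄ = 60.43 in, ȳ = 48.25 in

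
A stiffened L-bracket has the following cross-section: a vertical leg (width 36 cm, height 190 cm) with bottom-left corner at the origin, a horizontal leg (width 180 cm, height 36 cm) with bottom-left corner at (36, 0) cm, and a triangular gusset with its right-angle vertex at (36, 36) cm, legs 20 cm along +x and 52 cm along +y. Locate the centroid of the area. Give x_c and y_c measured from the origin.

x_c = 69.49 cm, y_c = 57.38 cm

Part | A | x̄ᵢ | ȳᵢ | A·x̄ᵢ | A·ȳᵢ
vertical leg | 6840.00 | 18.00 | 95.00 | 123120.00 | 649800.00
horizontal leg | 6480.00 | 126.00 | 18.00 | 816480.00 | 116640.00
gusset | 520.00 | 42.67 | 53.33 | 22186.67 | 27733.33
Σ | 13840.00 |  |  | 961786.67 | 794173.33
x_c = 961786.67 / 13840.00 = 69.49 cm
y_c = 794173.33 / 13840.00 = 57.38 cm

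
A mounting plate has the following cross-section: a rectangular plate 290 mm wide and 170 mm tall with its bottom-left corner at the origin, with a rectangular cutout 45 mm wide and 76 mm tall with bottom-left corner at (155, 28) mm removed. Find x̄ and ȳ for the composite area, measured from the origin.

x̄ = 142.58 mm, ȳ = 86.42 mm

plate: A = 290 × 170 = 49300.00, centroid at (145.00, 85.00).
hole: A = −(45 × 76) = -3420.00, centroid at (177.50, 66.00).
ΣA = 45880.00 mm²
ΣAx̄ = (49300.00)(145.00) + (-3420.00)(177.50) = 6541450.00 mm³
ΣAȳ = (49300.00)(85.00) + (-3420.00)(66.00) = 3964780.00 mm³
x̄ = 6541450.00 / 45880.00 = 142.58 mm
ȳ = 3964780.00 / 45880.00 = 86.42 mm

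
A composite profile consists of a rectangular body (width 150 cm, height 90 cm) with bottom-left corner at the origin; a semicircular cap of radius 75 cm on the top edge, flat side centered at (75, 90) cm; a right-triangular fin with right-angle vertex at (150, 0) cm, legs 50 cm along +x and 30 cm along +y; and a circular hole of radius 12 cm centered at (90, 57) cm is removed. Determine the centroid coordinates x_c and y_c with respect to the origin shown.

x_c = 77.74 cm, y_c = 73.59 cm

rectangular body: A = 150 × 90 = 13500.00, centroid at (75.00, 45.00).
semicircular top: A = ½π·75² = 8835.73, centroid at (75.00, 121.83).
triangular fin: A = ½·50·30 = 750.00, centroid at (166.67, 10.00).
hole: A = −π·12² = -452.39, centroid at (90.00, 57.00).
ΣA = 22633.34 cm², ΣAx_c = 1759464.66 cm³, ΣAy_c = 1665679.45 cm³.
x_c = 1759464.66/22633.34 = 77.74 cm; y_c = 1665679.45/22633.34 = 73.59 cm.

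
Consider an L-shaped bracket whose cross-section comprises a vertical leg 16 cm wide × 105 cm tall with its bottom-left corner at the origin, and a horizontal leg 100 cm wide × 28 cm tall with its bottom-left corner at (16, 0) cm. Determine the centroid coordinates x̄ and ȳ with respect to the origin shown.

x̄ = 44.25 cm, ȳ = 28.44 cm

vertical leg: A = 16 × 105 = 1680.00, centroid at (8.00, 52.50).
horizontal leg: A = 100 × 28 = 2800.00, centroid at (66.00, 14.00).
ΣA = 4480.00 cm², ΣAx̄ = 198240.00 cm³, ΣAȳ = 127400.00 cm³.
x̄ = 198240.00/4480.00 = 44.25 cm; ȳ = 127400.00/4480.00 = 28.44 cm.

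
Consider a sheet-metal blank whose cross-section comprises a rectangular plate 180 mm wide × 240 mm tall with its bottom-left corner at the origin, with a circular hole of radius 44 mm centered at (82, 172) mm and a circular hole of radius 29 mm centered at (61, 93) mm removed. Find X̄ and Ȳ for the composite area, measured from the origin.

Part | A | x̄ᵢ | ȳᵢ | A·x̄ᵢ | A·ȳᵢ
plate | 43200.00 | 90.00 | 120.00 | 3888000.00 | 5184000.00
hole 1 | -6082.12 | 82.00 | 172.00 | -498734.12 | -1046125.22
hole 2 | -2642.08 | 61.00 | 93.00 | -161166.84 | -245713.39
Σ | 34475.80 |  |  | 3228099.04 | 3892161.39
X̄ = 3228099.04 / 34475.80 = 93.63 mm
Ȳ = 3892161.39 / 34475.80 = 112.90 mm

X̄ = 93.63 mm, Ȳ = 112.90 mm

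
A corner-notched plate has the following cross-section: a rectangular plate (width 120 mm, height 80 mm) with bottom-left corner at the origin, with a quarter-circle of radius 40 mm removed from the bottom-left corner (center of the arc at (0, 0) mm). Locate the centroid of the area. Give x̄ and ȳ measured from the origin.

plate: A = 120 × 80 = 9600.00, centroid at (60.00, 40.00).
removed quarter-circle: A = −¼π·40² = -1256.64, centroid at (16.98, 16.98).
ΣA = 8343.36 mm²
ΣAx̄ = (9600.00)(60.00) + (-1256.64)(16.98) = 554666.67 mm³
ΣAȳ = (9600.00)(40.00) + (-1256.64)(16.98) = 362666.67 mm³
x̄ = 554666.67 / 8343.36 = 66.48 mm
ȳ = 362666.67 / 8343.36 = 43.47 mm

x̄ = 66.48 mm, ȳ = 43.47 mm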